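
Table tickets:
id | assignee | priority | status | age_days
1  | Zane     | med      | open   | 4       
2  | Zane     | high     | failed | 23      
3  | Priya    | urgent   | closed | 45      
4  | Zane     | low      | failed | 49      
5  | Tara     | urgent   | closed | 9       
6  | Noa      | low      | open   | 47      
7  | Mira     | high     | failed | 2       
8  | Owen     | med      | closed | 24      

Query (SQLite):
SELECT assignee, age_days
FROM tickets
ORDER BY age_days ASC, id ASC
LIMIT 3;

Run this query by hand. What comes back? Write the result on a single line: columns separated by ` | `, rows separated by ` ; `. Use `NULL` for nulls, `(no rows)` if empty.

Sort by age_days asc, tiebreak id asc: (2, id=7), (4, id=1), (9, id=5), (23, id=2), (24, id=8), (45, id=3) …. Take first 3.

Mira | 2 ; Zane | 4 ; Tara | 9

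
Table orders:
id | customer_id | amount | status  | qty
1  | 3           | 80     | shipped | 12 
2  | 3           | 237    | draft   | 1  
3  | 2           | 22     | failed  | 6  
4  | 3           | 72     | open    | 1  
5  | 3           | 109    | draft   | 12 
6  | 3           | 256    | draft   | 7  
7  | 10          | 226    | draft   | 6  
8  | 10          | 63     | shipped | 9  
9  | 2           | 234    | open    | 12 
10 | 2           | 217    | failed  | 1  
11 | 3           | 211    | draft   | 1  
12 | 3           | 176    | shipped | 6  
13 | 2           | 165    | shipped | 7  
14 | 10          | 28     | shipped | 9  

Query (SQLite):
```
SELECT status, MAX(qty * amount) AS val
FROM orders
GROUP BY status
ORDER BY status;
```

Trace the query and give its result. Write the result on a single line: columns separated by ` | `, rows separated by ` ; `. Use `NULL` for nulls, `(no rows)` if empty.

For each row compute qty * amount.
Group by status; take MAX of the expression per group.
  draft: ids {2, 5, 6, 7, 11} → MAX(qty * amount)=1792
  failed: ids {3, 10} → MAX(qty * amount)=217
  open: ids {4, 9} → MAX(qty * amount)=2808
  shipped: ids {1, 8, 12, 13, 14} → MAX(qty * amount)=1155

draft | 1792 ; failed | 217 ; open | 2808 ; shipped | 1155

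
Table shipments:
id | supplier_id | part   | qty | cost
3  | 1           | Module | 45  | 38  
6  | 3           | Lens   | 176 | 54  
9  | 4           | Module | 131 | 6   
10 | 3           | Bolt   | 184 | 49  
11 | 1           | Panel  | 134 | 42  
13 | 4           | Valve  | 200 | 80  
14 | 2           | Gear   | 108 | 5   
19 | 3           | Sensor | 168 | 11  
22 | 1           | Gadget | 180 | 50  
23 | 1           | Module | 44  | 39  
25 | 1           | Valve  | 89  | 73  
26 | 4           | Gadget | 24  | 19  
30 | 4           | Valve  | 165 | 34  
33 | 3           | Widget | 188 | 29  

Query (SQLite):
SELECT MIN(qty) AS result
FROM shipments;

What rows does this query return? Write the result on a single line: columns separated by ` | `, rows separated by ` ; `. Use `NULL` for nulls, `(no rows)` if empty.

All qty values: [45, 176, 131, 184, 134, 200, 108, 168, 180, 44, 89, 24, 165, 188].
MIN of non-NULL values = 24.

24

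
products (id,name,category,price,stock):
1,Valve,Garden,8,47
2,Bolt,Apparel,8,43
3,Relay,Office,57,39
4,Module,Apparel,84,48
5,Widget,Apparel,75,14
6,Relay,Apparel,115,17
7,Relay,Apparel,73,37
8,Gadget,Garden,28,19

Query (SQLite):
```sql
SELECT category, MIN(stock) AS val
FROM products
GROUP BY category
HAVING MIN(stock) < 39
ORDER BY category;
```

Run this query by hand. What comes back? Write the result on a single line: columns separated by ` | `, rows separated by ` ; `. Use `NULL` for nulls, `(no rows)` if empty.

Partition products by category; compute MIN(stock) within each group.
HAVING: keep groups where MIN(stock) < 39.
  Apparel: ids {2, 4, 5, 6, 7} → MIN(stock)=14
  Garden: ids {1, 8} → MIN(stock)=19
  Office: ids {3} → MIN(stock)=39

Apparel | 14 ; Garden | 19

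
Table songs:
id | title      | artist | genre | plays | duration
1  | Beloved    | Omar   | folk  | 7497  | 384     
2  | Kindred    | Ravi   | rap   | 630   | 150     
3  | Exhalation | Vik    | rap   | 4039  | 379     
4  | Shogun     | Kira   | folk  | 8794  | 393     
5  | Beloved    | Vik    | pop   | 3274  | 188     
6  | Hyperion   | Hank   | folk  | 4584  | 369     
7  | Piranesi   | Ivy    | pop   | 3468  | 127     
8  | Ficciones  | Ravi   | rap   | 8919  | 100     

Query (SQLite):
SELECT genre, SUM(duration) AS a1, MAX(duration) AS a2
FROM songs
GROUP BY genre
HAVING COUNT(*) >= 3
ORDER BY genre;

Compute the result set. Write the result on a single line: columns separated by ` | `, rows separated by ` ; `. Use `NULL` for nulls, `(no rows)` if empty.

folk | 1146 | 393 ; rap | 629 | 379

Group songs by genre.
Per group compute: SUM(duration), MAX(duration).
HAVING: drop groups with fewer than 3 rows.
  folk: ids {1, 4, 6} → SUM(duration)=1146, MAX(duration)=393
  pop: ids {5, 7} → SUM(duration)=315, MAX(duration)=188
  rap: ids {2, 3, 8} → SUM(duration)=629, MAX(duration)=379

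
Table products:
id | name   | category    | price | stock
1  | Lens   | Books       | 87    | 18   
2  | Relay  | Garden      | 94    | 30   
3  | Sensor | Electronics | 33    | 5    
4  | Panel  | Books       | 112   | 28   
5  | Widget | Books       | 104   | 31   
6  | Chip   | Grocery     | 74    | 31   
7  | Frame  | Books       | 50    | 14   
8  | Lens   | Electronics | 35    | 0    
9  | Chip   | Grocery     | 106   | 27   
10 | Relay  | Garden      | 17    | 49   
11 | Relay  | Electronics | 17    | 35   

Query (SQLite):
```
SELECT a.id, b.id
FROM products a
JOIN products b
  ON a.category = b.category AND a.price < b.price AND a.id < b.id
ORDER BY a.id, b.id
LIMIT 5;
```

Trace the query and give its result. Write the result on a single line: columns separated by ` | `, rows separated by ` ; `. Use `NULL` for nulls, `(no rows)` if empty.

Pairs (a,b) with same category, a.price < b.price, a.id < b.id.
category groups: Books:{1,4,5,7} Electronics:{3,8,11} Garden:{2,10} Grocery:{6,9}
Ordered by (a.id, b.id); first 5.

1 | 4 ; 1 | 5 ; 3 | 8 ; 6 | 9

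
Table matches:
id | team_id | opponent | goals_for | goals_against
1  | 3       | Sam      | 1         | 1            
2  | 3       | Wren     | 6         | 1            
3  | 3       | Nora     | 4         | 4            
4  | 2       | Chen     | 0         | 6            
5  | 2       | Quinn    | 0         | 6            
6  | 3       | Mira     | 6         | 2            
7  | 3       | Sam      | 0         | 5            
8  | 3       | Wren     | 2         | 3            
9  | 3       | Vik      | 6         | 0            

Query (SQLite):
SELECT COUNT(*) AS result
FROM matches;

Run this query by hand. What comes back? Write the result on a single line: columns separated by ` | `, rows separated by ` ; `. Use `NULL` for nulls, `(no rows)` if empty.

9

All goals_for values: [1, 6, 4, 0, 0, 6, 0, 2, 6].
COUNT(*) counts rows → 9.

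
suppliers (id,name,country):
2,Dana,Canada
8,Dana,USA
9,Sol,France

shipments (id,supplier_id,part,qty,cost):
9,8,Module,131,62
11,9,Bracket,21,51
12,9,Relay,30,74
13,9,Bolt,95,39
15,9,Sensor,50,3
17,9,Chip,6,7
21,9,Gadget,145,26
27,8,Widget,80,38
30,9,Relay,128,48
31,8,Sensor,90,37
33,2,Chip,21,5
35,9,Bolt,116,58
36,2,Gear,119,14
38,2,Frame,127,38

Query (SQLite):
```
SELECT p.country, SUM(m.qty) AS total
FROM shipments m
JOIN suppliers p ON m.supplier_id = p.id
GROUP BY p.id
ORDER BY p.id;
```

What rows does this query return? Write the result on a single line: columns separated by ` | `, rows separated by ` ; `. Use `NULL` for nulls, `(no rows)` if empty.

Canada | 267 ; USA | 301 ; France | 591

Join each shipments row to its suppliers via supplier_id.
Group joined rows by suppliers.id; compute SUM(m.qty) per group.
  2: ids {33, 36, 38} → SUM(m.qty)=267
  8: ids {9, 27, 31} → SUM(m.qty)=301
  9: ids {11, 12, 13, 15, 17, 21, 30, 35} → SUM(m.qty)=591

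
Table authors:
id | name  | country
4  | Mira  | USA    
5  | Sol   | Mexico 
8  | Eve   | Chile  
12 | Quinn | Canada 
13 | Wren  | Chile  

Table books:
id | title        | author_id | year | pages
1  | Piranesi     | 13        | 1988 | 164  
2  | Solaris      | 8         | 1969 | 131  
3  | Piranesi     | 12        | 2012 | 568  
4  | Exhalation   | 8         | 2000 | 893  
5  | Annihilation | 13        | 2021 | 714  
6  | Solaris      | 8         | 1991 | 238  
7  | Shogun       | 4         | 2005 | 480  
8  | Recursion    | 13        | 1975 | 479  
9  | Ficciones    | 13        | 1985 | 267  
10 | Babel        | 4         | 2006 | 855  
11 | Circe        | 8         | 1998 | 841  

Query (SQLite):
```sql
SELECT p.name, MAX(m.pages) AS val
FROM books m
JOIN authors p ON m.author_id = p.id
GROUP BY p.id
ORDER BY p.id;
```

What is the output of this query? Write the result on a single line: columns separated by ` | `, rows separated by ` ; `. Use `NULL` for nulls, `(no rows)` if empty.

Mira | 855 ; Eve | 893 ; Quinn | 568 ; Wren | 714

Join each books row to its authors via author_id.
Group joined rows by authors.id; compute MAX(m.pages) per group.
  4: ids {7, 10} → MAX(m.pages)=855
  8: ids {2, 4, 6, 11} → MAX(m.pages)=893
  12: ids {3} → MAX(m.pages)=568
  13: ids {1, 5, 8, 9} → MAX(m.pages)=714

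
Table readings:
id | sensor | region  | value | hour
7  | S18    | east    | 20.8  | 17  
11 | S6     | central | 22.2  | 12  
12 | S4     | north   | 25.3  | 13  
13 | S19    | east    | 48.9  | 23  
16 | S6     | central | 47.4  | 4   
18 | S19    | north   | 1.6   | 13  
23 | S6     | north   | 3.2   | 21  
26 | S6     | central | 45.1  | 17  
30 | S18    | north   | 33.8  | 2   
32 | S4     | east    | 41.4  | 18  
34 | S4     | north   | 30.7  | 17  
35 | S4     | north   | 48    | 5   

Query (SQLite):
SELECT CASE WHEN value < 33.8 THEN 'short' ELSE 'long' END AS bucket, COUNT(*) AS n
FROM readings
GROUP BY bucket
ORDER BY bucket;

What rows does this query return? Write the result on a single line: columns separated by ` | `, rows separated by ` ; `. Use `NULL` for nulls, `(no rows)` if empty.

long | 6 ; short | 6

Bucket rows by value < 33.8 → 'short' else 'long'; count each bucket.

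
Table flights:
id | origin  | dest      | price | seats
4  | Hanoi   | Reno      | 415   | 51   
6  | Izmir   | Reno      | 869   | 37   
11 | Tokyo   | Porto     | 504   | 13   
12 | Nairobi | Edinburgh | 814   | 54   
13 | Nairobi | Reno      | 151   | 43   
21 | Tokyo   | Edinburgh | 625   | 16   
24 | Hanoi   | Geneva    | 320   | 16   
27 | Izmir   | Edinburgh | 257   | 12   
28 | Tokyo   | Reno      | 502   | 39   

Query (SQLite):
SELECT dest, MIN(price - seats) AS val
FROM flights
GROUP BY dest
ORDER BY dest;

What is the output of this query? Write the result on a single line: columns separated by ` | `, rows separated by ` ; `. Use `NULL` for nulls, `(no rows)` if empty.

For each row compute price - seats.
Group by dest; take MIN of the expression per group.
  Edinburgh: ids {12, 21, 27} → MIN(price - seats)=245
  Geneva: ids {24} → MIN(price - seats)=304
  Porto: ids {11} → MIN(price - seats)=491
  Reno: ids {4, 6, 13, 28} → MIN(price - seats)=108

Edinburgh | 245 ; Geneva | 304 ; Porto | 491 ; Reno | 108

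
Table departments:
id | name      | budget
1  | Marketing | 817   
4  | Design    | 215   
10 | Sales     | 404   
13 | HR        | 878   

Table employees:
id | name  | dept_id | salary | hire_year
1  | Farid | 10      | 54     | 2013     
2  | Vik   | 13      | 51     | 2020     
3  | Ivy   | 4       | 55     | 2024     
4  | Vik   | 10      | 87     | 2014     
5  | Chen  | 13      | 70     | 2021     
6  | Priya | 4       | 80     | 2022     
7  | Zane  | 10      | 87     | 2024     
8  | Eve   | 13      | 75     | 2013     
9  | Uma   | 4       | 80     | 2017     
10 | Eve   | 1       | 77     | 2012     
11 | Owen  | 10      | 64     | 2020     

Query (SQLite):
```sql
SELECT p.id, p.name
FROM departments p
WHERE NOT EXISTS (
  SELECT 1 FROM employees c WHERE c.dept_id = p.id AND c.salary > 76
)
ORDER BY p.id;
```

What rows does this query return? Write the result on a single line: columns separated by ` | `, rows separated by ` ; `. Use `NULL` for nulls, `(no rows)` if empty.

For each departments row, check whether any employees with matching dept_id has salary > 76.
Keep rows where that is false.

13 | HR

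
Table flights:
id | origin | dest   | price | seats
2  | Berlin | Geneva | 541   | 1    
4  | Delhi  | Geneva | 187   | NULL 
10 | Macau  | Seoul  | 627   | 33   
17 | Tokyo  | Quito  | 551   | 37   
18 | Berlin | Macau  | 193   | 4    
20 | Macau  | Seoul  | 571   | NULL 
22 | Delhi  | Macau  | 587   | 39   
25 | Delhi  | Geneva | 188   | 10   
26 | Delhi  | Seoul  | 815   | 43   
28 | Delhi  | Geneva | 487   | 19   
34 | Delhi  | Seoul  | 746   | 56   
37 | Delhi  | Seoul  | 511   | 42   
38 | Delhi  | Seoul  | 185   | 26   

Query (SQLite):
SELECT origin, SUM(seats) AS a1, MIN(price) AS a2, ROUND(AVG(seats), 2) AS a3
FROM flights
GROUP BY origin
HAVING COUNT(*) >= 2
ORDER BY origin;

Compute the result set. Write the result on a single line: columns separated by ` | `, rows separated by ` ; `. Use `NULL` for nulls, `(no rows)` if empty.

Group flights by origin.
Per group compute: SUM(seats), MIN(price), ROUND(AVG(seats), 2).
HAVING: drop groups with fewer than 2 rows.
  Berlin: ids {2, 18} → SUM(seats)=5, MIN(price)=193, ROUND(AVG(seats), 2)=2.5
  Delhi: ids {4, 22, 25, 26, 28, 34, 37, 38} → SUM(seats)=235, MIN(price)=185, ROUND(AVG(seats), 2)=33.57
  Macau: ids {10, 20} → SUM(seats)=33, MIN(price)=571, ROUND(AVG(seats), 2)=33
  Tokyo: ids {17} → SUM(seats)=37, MIN(price)=551, ROUND(AVG(seats), 2)=37

Berlin | 5 | 193 | 2.5 ; Delhi | 235 | 185 | 33.57 ; Macau | 33 | 571 | 33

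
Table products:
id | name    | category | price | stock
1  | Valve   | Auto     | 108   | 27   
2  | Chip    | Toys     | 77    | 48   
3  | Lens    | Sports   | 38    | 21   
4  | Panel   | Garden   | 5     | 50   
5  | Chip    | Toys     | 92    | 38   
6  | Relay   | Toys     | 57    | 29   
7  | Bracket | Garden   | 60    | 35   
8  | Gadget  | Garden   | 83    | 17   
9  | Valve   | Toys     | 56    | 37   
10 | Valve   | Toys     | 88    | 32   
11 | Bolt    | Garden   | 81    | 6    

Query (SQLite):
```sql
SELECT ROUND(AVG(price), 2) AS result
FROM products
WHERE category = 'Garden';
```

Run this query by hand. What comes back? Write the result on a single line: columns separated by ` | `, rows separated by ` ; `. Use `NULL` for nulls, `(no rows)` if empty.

Rows where category='Garden' → price values: [5, 60, 83, 81].
AVG = 229 / 4 (rounded to 2 dp).

57.25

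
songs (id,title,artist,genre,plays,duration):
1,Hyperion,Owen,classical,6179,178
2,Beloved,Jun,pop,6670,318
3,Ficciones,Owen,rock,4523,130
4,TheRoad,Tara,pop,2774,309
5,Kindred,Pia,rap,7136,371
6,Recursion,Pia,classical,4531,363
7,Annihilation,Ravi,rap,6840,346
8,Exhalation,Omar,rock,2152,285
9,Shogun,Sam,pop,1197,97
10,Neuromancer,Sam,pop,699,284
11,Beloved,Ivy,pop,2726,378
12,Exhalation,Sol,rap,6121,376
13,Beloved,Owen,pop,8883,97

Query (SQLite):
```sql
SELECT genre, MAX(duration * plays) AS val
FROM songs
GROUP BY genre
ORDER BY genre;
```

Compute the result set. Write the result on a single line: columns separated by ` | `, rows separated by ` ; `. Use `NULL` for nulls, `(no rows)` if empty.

For each row compute duration * plays.
Group by genre; take MAX of the expression per group.
  classical: ids {1, 6} → MAX(duration * plays)=1644753
  pop: ids {2, 4, 9, 10, 11, 13} → MAX(duration * plays)=2121060
  rap: ids {5, 7, 12} → MAX(duration * plays)=2647456
  rock: ids {3, 8} → MAX(duration * plays)=613320

classical | 1644753 ; pop | 2121060 ; rap | 2647456 ; rock | 613320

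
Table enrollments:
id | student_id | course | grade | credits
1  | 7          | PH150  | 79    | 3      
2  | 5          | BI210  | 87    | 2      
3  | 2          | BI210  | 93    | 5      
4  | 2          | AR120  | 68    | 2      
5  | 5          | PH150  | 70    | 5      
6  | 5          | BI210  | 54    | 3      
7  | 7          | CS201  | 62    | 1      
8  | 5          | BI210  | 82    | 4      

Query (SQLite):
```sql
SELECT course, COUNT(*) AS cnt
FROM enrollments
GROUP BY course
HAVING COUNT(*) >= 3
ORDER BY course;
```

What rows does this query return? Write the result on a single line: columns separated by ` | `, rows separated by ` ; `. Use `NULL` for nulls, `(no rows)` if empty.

Partition enrollments by course; compute COUNT(*) within each group.
HAVING: keep groups with count ≥ 3.
  AR120: ids {4} → COUNT(*)=1
  BI210: ids {2, 3, 6, 8} → COUNT(*)=4
  CS201: ids {7} → COUNT(*)=1
  PH150: ids {1, 5} → COUNT(*)=2

BI210 | 4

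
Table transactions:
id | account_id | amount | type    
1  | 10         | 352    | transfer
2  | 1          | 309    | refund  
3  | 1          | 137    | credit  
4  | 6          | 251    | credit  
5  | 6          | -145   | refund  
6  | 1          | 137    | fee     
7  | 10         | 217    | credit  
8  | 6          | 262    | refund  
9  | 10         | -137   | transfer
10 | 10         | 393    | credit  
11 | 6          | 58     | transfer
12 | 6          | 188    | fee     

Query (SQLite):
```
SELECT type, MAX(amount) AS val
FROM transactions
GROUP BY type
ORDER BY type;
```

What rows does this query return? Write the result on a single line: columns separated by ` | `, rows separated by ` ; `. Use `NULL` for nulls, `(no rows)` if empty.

credit | 393 ; fee | 188 ; refund | 309 ; transfer | 352

Partition transactions by type; compute MAX(amount) within each group.
  credit: ids {3, 4, 7, 10} → MAX(amount)=393
  fee: ids {6, 12} → MAX(amount)=188
  refund: ids {2, 5, 8} → MAX(amount)=309
  transfer: ids {1, 9, 11} → MAX(amount)=352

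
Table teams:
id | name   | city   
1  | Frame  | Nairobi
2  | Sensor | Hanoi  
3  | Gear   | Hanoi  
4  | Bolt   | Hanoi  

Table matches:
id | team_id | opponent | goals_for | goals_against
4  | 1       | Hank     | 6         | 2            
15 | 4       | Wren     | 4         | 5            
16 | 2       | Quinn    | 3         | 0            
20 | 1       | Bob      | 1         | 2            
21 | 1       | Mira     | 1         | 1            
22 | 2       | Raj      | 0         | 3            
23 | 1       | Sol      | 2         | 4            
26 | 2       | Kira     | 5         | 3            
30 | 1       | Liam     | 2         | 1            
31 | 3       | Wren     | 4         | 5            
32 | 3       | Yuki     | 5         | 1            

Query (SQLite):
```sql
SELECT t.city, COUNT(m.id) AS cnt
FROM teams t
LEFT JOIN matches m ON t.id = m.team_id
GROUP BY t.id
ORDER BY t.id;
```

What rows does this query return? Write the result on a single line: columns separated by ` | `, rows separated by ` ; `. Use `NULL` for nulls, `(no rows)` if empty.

LEFT JOIN keeps every teams row; unmatched ones get NULL for matches columns.
Group by teams.id and compute COUNT(m.id). COUNT(col) of an all-NULL group is 0.
  1: ids {4, 20, 21, 23, 30} → COUNT(m.id)=5
  2: ids {16, 22, 26} → COUNT(m.id)=3
  3: ids {31, 32} → COUNT(m.id)=2
  4: ids {15} → COUNT(m.id)=1

Nairobi | 5 ; Hanoi | 3 ; Hanoi | 2 ; Hanoi | 1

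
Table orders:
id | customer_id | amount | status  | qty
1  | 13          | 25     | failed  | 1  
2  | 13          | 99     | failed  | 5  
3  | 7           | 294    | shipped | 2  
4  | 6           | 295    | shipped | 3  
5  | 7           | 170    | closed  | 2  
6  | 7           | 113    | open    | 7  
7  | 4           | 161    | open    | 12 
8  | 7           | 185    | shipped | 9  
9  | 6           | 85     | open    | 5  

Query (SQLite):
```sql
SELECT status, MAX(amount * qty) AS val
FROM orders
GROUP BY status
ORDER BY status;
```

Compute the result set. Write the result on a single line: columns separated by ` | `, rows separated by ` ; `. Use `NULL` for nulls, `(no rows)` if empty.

For each row compute amount * qty.
Group by status; take MAX of the expression per group.
  closed: ids {5} → MAX(amount * qty)=340
  failed: ids {1, 2} → MAX(amount * qty)=495
  open: ids {6, 7, 9} → MAX(amount * qty)=1932
  shipped: ids {3, 4, 8} → MAX(amount * qty)=1665

closed | 340 ; failed | 495 ; open | 1932 ; shipped | 1665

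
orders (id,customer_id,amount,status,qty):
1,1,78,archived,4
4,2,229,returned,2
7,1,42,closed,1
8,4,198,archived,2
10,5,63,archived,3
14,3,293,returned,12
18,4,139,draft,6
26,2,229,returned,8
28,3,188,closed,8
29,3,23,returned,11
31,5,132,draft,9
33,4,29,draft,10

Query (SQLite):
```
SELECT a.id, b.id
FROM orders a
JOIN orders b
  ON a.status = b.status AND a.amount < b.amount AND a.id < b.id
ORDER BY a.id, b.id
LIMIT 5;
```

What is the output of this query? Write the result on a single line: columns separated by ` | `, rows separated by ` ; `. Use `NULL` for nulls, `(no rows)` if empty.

1 | 8 ; 4 | 14 ; 7 | 28

Pairs (a,b) with same status, a.amount < b.amount, a.id < b.id.
status groups: archived:{1,8,10} closed:{7,28} draft:{18,31,33} returned:{4,14,26,29}
Ordered by (a.id, b.id); first 5.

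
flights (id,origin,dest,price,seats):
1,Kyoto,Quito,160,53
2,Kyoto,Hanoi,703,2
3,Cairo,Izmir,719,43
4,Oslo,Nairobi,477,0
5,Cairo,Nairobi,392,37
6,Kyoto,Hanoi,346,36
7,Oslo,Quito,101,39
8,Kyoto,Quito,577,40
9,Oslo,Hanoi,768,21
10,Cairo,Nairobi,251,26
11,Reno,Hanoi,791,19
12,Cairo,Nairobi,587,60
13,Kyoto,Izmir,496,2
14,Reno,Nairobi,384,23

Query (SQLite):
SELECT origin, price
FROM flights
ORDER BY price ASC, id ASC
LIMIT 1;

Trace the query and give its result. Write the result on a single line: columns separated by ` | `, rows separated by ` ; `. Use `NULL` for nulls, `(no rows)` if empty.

Sort by price asc, tiebreak id asc: (101, id=7), (160, id=1), (251, id=10), (346, id=6) …. Take first 1.

Oslo | 101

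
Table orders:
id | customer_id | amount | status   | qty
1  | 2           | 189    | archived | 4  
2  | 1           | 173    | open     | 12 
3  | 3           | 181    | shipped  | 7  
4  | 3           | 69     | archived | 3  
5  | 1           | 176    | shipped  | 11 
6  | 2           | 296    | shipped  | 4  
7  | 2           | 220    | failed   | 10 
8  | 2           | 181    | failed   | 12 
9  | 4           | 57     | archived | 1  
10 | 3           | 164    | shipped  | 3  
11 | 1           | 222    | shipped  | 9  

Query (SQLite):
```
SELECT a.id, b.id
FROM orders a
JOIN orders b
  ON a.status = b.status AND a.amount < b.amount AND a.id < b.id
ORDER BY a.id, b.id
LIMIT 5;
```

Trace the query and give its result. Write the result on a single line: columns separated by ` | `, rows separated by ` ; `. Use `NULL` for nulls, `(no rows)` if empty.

Pairs (a,b) with same status, a.amount < b.amount, a.id < b.id.
status groups: archived:{1,4,9} failed:{7,8} open:{2} shipped:{3,5,6,10,11}
Ordered by (a.id, b.id); first 5.

3 | 6 ; 3 | 11 ; 5 | 6 ; 5 | 11 ; 10 | 11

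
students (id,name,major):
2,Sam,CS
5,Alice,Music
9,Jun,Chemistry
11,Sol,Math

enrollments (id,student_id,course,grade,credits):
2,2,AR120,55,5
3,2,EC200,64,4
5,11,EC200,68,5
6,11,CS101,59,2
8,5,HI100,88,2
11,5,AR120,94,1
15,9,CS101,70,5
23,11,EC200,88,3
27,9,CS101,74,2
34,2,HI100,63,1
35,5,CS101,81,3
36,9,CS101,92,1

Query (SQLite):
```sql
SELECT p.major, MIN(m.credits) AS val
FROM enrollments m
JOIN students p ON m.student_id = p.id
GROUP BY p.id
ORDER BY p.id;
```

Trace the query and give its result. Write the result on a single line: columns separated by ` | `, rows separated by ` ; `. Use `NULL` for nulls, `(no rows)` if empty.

CS | 1 ; Music | 1 ; Chemistry | 1 ; Math | 2

Join each enrollments row to its students via student_id.
Group joined rows by students.id; compute MIN(m.credits) per group.
  2: ids {2, 3, 34} → MIN(m.credits)=1
  5: ids {8, 11, 35} → MIN(m.credits)=1
  9: ids {15, 27, 36} → MIN(m.credits)=1
  11: ids {5, 6, 23} → MIN(m.credits)=2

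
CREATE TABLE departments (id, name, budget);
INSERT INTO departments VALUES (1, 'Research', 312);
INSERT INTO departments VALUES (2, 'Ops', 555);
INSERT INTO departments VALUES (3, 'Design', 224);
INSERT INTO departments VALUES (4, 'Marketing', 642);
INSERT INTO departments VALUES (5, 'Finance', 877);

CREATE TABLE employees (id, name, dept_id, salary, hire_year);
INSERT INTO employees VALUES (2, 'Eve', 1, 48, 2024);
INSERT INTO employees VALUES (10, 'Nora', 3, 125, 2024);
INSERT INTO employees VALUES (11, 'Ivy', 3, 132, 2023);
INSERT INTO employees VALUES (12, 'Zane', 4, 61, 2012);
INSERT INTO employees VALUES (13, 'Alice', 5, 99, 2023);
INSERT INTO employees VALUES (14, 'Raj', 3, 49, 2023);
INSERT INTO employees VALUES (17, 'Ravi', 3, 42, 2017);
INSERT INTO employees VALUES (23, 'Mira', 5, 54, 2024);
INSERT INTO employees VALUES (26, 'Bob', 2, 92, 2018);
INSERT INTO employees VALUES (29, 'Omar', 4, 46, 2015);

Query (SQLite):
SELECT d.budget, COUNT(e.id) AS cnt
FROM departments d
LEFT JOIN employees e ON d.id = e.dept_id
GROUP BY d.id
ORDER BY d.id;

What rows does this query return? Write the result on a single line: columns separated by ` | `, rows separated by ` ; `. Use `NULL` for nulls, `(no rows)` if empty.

LEFT JOIN keeps every departments row; unmatched ones get NULL for employees columns.
Group by departments.id and compute COUNT(e.id). COUNT(col) of an all-NULL group is 0.
  1: ids {2} → COUNT(e.id)=1
  2: ids {26} → COUNT(e.id)=1
  3: ids {10, 11, 14, 17} → COUNT(e.id)=4
  4: ids {12, 29} → COUNT(e.id)=2
  5: ids {13, 23} → COUNT(e.id)=2

312 | 1 ; 555 | 1 ; 224 | 4 ; 642 | 2 ; 877 | 2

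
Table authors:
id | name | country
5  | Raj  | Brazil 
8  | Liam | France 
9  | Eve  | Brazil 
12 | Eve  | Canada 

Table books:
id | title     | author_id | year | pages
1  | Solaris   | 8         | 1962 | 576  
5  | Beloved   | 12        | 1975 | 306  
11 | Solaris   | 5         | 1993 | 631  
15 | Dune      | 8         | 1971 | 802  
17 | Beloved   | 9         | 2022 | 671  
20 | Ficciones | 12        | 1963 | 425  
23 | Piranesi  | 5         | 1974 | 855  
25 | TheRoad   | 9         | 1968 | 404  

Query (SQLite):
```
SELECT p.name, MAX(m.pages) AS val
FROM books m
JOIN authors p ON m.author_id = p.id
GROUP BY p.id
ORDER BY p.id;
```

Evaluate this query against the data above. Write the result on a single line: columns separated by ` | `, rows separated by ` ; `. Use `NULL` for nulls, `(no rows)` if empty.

Raj | 855 ; Liam | 802 ; Eve | 671 ; Eve | 425

Join each books row to its authors via author_id.
Group joined rows by authors.id; compute MAX(m.pages) per group.
  5: ids {11, 23} → MAX(m.pages)=855
  8: ids {1, 15} → MAX(m.pages)=802
  9: ids {17, 25} → MAX(m.pages)=671
  12: ids {5, 20} → MAX(m.pages)=425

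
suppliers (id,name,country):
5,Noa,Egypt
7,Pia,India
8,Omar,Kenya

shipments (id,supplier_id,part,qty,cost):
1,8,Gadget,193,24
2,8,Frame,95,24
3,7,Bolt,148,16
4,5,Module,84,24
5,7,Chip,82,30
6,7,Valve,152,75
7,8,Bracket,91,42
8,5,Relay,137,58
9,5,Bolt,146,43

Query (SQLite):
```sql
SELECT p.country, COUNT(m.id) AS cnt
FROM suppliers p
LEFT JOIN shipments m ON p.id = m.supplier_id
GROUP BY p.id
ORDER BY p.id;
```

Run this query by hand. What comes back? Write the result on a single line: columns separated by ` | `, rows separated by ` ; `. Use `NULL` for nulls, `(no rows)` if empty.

Egypt | 3 ; India | 3 ; Kenya | 3

LEFT JOIN keeps every suppliers row; unmatched ones get NULL for shipments columns.
Group by suppliers.id and compute COUNT(m.id). COUNT(col) of an all-NULL group is 0.
  5: ids {4, 8, 9} → COUNT(m.id)=3
  7: ids {3, 5, 6} → COUNT(m.id)=3
  8: ids {1, 2, 7} → COUNT(m.id)=3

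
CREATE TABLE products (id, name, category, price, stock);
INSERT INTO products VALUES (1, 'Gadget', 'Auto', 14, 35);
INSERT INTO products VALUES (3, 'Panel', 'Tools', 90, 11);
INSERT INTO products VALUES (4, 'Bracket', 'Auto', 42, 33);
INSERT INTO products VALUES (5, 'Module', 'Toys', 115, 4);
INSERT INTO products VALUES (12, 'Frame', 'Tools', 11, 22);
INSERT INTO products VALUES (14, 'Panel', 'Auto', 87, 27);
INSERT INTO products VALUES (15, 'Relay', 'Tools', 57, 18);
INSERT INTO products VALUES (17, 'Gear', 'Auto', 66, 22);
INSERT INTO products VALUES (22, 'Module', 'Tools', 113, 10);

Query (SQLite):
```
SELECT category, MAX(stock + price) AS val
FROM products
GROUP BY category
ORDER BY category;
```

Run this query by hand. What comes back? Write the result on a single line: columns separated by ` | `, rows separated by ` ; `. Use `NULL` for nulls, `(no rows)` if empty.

Auto | 114 ; Tools | 123 ; Toys | 119

For each row compute stock + price.
Group by category; take MAX of the expression per group.
  Auto: ids {1, 4, 14, 17} → MAX(stock + price)=114
  Tools: ids {3, 12, 15, 22} → MAX(stock + price)=123
  Toys: ids {5} → MAX(stock + price)=119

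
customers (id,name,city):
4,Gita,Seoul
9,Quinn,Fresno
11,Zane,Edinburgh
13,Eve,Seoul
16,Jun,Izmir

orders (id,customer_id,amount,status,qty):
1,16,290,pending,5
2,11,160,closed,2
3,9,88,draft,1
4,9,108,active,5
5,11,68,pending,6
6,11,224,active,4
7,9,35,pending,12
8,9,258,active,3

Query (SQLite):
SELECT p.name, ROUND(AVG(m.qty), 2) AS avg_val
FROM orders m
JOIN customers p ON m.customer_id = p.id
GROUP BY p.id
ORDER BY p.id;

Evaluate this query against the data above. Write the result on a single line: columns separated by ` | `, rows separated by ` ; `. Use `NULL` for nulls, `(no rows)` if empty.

Quinn | 5.25 ; Zane | 4 ; Jun | 5

Join each orders row to its customers via customer_id.
Group joined rows by customers.id; compute ROUND(AVG(m.qty), 2) per group.
  9: ids {3, 4, 7, 8} → ROUND(AVG(m.qty), 2)=5.25
  11: ids {2, 5, 6} → ROUND(AVG(m.qty), 2)=4
  16: ids {1} → ROUND(AVG(m.qty), 2)=5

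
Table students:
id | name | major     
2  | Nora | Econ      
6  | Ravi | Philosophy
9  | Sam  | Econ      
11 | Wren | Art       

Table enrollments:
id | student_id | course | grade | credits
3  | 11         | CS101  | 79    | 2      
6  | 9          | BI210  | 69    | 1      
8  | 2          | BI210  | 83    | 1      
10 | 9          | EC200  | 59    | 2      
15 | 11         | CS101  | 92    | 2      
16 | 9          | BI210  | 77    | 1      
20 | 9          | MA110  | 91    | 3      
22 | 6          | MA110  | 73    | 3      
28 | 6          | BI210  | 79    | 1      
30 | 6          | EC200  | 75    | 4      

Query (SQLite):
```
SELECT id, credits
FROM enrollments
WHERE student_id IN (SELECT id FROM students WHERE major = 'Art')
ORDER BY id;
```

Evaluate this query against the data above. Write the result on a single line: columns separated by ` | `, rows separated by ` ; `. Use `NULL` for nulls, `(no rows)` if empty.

3 | 2 ; 15 | 2

Inner query: students.id where major = 'Art'.
Outer: keep enrollments rows whose student_id is in that set.
Inner query → {11}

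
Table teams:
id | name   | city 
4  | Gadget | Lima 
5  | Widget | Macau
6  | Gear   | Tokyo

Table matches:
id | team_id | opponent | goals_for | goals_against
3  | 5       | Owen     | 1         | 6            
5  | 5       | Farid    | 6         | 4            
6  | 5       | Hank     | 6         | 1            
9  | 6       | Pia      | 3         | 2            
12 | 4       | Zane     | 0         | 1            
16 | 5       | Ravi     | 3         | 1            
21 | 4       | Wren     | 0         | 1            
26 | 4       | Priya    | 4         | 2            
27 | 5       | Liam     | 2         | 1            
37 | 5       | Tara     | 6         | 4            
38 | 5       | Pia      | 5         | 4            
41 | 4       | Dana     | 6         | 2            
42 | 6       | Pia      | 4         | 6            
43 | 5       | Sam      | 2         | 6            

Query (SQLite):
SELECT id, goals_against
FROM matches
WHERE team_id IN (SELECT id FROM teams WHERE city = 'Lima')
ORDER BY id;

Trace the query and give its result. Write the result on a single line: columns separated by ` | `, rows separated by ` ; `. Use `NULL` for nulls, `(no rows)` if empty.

12 | 1 ; 21 | 1 ; 26 | 2 ; 41 | 2

Inner query: teams.id where city = 'Lima'.
Outer: keep matches rows whose team_id is in that set.
Inner query → {4}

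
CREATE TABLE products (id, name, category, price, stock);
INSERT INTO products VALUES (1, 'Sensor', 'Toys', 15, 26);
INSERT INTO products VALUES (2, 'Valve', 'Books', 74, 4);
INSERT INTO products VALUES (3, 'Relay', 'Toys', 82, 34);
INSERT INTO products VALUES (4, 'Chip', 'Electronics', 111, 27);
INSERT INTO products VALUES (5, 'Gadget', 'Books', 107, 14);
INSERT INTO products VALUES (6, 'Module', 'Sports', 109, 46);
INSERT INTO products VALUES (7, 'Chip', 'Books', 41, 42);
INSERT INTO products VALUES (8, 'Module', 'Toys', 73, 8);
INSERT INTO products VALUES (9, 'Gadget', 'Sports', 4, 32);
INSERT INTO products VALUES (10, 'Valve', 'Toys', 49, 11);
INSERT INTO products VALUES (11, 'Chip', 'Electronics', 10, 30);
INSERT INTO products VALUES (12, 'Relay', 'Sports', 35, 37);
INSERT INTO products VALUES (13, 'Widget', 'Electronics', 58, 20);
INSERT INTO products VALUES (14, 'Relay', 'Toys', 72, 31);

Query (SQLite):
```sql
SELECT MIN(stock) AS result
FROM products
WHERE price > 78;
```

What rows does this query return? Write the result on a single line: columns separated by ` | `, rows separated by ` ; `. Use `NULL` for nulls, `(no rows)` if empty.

Rows where price > 78 → stock values: [34, 27, 14, 46].
MIN of non-NULL values = 14.

14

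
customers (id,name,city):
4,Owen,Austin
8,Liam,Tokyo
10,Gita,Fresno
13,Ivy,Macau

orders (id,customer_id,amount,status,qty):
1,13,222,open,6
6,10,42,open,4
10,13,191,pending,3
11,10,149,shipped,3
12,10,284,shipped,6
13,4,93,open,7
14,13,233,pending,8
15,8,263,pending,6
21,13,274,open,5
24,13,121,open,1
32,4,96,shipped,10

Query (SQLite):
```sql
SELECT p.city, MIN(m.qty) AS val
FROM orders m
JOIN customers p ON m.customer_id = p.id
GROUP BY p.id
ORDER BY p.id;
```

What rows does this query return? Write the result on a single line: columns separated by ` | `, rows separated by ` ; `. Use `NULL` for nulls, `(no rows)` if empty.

Join each orders row to its customers via customer_id.
Group joined rows by customers.id; compute MIN(m.qty) per group.
  4: ids {13, 32} → MIN(m.qty)=7
  8: ids {15} → MIN(m.qty)=6
  10: ids {6, 11, 12} → MIN(m.qty)=3
  13: ids {1, 10, 14, 21, 24} → MIN(m.qty)=1

Austin | 7 ; Tokyo | 6 ; Fresno | 3 ; Macau | 1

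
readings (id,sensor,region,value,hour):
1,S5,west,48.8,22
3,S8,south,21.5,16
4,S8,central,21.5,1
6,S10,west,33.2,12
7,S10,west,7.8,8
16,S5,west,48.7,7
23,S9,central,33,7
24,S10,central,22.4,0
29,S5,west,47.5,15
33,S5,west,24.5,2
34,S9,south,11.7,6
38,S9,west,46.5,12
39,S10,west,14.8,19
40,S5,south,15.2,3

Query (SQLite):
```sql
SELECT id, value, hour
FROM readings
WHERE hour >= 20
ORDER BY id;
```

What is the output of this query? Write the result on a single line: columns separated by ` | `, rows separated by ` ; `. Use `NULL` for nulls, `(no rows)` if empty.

1 | 48.8 | 22

hour >= 20: ids {1}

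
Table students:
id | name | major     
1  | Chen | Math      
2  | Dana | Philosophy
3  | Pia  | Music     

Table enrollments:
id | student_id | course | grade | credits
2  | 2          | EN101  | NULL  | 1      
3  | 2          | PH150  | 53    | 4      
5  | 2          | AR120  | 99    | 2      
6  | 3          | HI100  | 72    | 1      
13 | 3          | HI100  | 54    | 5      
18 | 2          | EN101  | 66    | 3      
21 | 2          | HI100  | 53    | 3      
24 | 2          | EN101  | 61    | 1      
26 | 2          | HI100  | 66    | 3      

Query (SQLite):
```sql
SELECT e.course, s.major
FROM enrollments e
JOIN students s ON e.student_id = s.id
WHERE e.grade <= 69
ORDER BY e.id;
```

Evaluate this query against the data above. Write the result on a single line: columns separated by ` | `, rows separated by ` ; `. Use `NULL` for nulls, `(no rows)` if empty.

Each enrollments row matches the students row where student_id = students.id.
Then keep rows with e.grade <= 69.

PH150 | Philosophy ; HI100 | Music ; EN101 | Philosophy ; HI100 | Philosophy ; EN101 | Philosophy ; HI100 | Philosophy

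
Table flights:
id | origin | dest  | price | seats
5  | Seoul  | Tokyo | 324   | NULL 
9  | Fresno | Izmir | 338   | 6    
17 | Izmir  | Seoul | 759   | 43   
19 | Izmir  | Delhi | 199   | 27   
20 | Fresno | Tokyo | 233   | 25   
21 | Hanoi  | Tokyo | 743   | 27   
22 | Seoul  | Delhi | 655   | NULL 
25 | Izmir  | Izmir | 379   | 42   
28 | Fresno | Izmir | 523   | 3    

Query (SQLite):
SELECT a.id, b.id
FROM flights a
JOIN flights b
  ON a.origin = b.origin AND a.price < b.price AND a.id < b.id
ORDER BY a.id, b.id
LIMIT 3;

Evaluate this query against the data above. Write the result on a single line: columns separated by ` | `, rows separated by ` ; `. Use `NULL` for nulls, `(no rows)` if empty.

5 | 22 ; 9 | 28 ; 19 | 25

Pairs (a,b) with same origin, a.price < b.price, a.id < b.id.
origin groups: Fresno:{9,20,28} Hanoi:{21} Izmir:{17,19,25} Seoul:{5,22}
Ordered by (a.id, b.id); first 3.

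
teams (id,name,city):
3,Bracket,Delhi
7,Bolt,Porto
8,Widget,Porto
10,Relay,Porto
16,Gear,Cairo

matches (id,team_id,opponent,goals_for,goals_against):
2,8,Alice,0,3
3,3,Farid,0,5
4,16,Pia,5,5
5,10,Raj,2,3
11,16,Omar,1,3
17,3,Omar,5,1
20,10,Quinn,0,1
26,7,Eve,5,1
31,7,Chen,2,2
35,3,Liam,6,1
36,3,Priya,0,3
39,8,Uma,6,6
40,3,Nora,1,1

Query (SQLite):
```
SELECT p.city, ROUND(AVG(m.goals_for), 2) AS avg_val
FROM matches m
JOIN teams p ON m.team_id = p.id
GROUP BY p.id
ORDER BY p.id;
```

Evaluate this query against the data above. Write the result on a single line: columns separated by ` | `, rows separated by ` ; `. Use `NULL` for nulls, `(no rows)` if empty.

Join each matches row to its teams via team_id.
Group joined rows by teams.id; compute ROUND(AVG(m.goals_for), 2) per group.
  3: ids {3, 17, 35, 36, 40} → ROUND(AVG(m.goals_for), 2)=2.4
  7: ids {26, 31} → ROUND(AVG(m.goals_for), 2)=3.5
  8: ids {2, 39} → ROUND(AVG(m.goals_for), 2)=3
  10: ids {5, 20} → ROUND(AVG(m.goals_for), 2)=1
  16: ids {4, 11} → ROUND(AVG(m.goals_for), 2)=3

Delhi | 2.4 ; Porto | 3.5 ; Porto | 3 ; Porto | 1 ; Cairo | 3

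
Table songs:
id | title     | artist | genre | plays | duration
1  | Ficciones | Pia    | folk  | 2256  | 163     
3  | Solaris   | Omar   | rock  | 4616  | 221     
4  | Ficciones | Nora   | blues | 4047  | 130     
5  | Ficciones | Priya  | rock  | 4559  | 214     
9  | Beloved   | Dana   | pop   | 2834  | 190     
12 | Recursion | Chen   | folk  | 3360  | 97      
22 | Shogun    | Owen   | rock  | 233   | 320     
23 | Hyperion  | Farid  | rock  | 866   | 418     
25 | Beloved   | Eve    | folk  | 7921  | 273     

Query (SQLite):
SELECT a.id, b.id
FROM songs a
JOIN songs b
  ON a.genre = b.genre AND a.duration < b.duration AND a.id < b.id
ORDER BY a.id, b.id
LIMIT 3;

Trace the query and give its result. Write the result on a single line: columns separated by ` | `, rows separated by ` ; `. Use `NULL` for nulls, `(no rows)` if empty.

Pairs (a,b) with same genre, a.duration < b.duration, a.id < b.id.
genre groups: blues:{4} folk:{1,12,25} pop:{9} rock:{3,5,22,23}
Ordered by (a.id, b.id); first 3.

1 | 25 ; 3 | 22 ; 3 | 23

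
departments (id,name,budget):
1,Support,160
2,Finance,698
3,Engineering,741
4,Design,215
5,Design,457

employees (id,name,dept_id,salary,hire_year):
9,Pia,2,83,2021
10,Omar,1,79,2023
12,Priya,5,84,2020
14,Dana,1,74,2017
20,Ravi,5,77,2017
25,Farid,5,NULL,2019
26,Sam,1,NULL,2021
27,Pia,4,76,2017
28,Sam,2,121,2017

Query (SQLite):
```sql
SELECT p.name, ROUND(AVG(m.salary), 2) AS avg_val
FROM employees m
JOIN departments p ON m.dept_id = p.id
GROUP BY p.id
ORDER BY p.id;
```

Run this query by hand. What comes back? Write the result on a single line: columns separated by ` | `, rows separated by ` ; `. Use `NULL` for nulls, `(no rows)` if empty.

Support | 76.5 ; Finance | 102 ; Design | 76 ; Design | 80.5

Join each employees row to its departments via dept_id.
Group joined rows by departments.id; compute ROUND(AVG(m.salary), 2) per group.
  1: ids {10, 14, 26} → ROUND(AVG(m.salary), 2)=76.5
  2: ids {9, 28} → ROUND(AVG(m.salary), 2)=102
  4: ids {27} → ROUND(AVG(m.salary), 2)=76
  5: ids {12, 20, 25} → ROUND(AVG(m.salary), 2)=80.5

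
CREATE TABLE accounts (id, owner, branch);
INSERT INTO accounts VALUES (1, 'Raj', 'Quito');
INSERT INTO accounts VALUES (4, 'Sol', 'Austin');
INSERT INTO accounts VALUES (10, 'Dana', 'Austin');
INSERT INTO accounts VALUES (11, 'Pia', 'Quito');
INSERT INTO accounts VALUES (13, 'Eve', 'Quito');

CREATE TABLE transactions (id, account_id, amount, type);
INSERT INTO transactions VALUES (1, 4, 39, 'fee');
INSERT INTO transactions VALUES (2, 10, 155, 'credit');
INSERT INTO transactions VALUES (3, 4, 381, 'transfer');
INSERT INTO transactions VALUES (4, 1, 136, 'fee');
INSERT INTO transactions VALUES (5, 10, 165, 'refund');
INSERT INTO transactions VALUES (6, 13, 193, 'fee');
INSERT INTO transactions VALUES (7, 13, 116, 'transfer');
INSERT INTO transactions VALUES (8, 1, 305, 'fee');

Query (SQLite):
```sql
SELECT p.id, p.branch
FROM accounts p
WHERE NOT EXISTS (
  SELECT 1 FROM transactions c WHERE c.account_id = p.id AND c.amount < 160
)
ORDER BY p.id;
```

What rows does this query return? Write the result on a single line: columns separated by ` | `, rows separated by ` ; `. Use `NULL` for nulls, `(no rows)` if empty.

11 | Quito

For each accounts row, check whether any transactions with matching account_id has amount < 160.
Keep rows where that is false.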